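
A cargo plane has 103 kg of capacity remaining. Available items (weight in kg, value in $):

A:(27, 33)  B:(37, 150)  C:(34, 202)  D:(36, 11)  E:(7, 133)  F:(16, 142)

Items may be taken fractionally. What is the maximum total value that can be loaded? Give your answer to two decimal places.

Ratios (sorted): E 19.00, F 8.88, C 5.94, B 4.05, A 1.22, D 0.31
take E (7 @ 133); take F (16 @ 142); take C (34 @ 202); take B (37 @ 150); take 9/27 of A → 11.00. Capacity used 103/103.
Total value = 638.00

638.00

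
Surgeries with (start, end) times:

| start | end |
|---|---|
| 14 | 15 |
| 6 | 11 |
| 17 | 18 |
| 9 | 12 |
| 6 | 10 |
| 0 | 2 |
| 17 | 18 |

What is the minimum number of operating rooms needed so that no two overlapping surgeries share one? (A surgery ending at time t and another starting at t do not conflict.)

Events (time:±→running): 0:+→1 2:-→0 6:+→1 6:+→2 9:+→3 … peak 3.

3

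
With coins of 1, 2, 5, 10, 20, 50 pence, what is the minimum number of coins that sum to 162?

5

162 − 3×50→12 − 1×10→2 − 1×2→0
Total coins = 3 + 1 + 1 = 5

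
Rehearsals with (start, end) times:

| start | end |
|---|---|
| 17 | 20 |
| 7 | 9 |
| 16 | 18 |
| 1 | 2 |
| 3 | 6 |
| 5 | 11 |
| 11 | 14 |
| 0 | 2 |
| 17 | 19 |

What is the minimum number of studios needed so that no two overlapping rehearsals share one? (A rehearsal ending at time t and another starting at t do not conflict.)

3

The answer is the maximum number of intervals overlapping at any instant.
starts: [0, 1, 3, 5, 7, 11, 16, 17, 17]
ends:   [2, 2, 6, 9, 11, 14, 18, 19, 20]
s0→1 s1→2 e2→1 e2→0 s3→1 s5→2 e6→1 s7→2 e9→1 e11→0 s11→1 e14→0 s16→1 s17→2 s17→3  — peak 3.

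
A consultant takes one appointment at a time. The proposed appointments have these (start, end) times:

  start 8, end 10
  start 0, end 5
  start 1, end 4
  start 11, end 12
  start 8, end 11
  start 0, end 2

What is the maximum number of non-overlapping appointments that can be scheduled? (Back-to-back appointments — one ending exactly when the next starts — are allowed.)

Order by finish time; keep every interval that doesn't clash with the previous kept one.
By end time: (0,2), (1,4), (0,5), (8,10), (8,11), (11,12).
Pick (0,2); next start ≥ 2 → (8,10); next start ≥ 10 → (11,12).
Selected 3 appointments.

3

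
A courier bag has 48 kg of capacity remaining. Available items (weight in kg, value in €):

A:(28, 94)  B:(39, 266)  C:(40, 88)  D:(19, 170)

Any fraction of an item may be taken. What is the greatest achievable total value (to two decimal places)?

Sort by value per unit weight and fill in that order.
Order: D (170/19=8.95) > B (266/39=6.82) > A (94/28=3.36) > C (88/40=2.20)
Fill: take D (19 @ 170) → take 29/39 of B → 197.79; 48/48 used.
Total value = 367.79

367.79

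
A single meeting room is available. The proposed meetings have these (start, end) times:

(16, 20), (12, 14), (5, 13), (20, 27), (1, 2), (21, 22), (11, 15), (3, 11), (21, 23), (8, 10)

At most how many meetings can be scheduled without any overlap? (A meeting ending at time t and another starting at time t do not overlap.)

By end time: (1,2), (8,10), (3,11), (5,13), (12,14), (11,15), (16,20), (21,22), (21,23), (20,27).
Pick (1,2); next start ≥ 2 → (8,10); next start ≥ 10 → (12,14); next start ≥ 14 → (16,20); next start ≥ 20 → (21,22).
Selected 5 meetings.

5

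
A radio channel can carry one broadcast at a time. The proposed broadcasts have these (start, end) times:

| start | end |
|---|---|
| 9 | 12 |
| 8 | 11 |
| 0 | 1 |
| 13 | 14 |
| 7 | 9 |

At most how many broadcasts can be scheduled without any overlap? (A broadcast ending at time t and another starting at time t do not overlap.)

Sort by end time and greedily take each interval whose start is ≥ the last chosen end.
By end time: (0,1), (7,9), (8,11), (9,12), (13,14).
Pick (0,1); next start ≥ 1 → (7,9); next start ≥ 9 → (9,12); next start ≥ 12 → (13,14).
Selected 4 broadcasts.

4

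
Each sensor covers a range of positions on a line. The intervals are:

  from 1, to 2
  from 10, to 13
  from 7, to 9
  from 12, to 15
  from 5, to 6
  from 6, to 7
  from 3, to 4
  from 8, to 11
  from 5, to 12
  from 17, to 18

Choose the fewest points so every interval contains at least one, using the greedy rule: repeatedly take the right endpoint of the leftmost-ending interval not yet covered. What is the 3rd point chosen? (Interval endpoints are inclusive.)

6

Sorted: [1,2] [3,4] [5,6] [6,7] [7,9] [8,11] [5,12] [10,13] [12,15] [17,18]
{[1,2]} hit by 2; {[3,4]} hit by 4; {[5,6],[6,7]} hit by 6; {[7,9],[8,11],[5,12]} hit by 9; {[10,13],[12,15]} hit by 13; {[17,18]} hit by 18.
Points: 2, 4, 6, 9, 13, 18 (6 total).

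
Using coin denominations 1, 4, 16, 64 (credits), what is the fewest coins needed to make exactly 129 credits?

3

129 − 2×64→1 − 1×1→0
Total coins = 2 + 1 = 3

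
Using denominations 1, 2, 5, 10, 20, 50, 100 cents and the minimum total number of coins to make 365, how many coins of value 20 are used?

Greedy: take as many of the largest coin as possible, then repeat with the remainder.
365 = 3×100 + 1×50 + 1×10 + 1×5
Count of 20: 0

0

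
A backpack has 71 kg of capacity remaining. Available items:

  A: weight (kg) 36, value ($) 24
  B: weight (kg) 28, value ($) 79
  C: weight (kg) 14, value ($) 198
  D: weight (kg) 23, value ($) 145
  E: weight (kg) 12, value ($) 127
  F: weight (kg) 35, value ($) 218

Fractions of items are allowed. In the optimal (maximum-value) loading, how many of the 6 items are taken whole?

3

Sort by value per unit weight and fill in that order.
Ratios (sorted): C 14.14, E 10.58, D 6.30, F 6.23, B 2.82, A 0.67
take C (14 @ 198); take E (12 @ 127); take D (23 @ 145); take 22/35 of F → 137.03. Capacity used 71/71.
3 item(s) taken whole; one partial (take 22/35 of F).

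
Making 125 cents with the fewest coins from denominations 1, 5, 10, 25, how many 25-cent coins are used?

125 − 5×25→0
Count of 25: 5

5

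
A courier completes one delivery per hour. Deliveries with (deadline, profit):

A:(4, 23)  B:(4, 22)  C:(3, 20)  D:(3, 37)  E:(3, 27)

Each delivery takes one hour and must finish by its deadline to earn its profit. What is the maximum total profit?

Sort by profit descending; place each in the latest free slot ≤ its deadline.
By profit: D(d3,37), E(d3,27), A(d4,23), B(d4,22), C(d3,20)
D→slot 3; E→slot 2; A→slot 4; B→slot 1; C skipped.
Profit = 22 + 27 + 37 + 23 = 109

109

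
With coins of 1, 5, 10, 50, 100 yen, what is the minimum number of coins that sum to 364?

Greedy: take as many of the largest coin as possible, then repeat with the remainder.
364 − 3×100→64 − 1×50→14 − 1×10→4 − 4×1→0
Total coins = 3 + 1 + 1 + 4 = 9

9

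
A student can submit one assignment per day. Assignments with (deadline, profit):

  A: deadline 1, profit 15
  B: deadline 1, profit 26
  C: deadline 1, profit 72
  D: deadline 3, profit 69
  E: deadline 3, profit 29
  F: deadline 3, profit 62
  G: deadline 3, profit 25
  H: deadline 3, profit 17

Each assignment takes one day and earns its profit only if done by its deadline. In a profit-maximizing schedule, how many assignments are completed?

Take jobs in profit order; each goes to the latest open slot no later than its deadline.
By profit: C(d1,72), D(d3,69), F(d3,62), E(d3,29), B(d1,26), G(d3,25), H(d3,17), A(d1,15)
C→slot 1; D→slot 3; F→slot 2; E skipped; B skipped; G skipped; H skipped; A skipped.
3 of 8 scheduled.

3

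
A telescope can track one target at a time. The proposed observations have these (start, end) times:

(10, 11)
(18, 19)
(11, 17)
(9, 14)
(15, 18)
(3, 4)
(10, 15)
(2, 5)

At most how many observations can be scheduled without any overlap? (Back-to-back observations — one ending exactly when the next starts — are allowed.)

4

Sorted by end: (3,4)  (2,5)  (10,11)  (9,14)  (10,15)  (11,17)  (15,18)  (18,19)
take (3,4); take (10,11); take (11,17); skip (15,18); take (18,19).
Selected 4 observations.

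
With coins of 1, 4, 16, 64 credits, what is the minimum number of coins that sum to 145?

Greedy: take as many of the largest coin as possible, then repeat with the remainder.
145 = 2×64 + 1×16 + 1×1
Total coins = 2 + 1 + 1 = 4

4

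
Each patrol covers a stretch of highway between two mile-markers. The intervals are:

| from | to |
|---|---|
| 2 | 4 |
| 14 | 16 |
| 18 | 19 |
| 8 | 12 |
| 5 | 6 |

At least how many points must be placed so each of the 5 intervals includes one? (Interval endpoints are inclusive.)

5

Sorted: [2,4] [5,6] [8,12] [14,16] [18,19]
{[2,4]} hit by 4; {[5,6]} hit by 6; {[8,12]} hit by 12; {[14,16]} hit by 16; {[18,19]} hit by 19.
Points: 4, 6, 12, 16, 19 (5 total).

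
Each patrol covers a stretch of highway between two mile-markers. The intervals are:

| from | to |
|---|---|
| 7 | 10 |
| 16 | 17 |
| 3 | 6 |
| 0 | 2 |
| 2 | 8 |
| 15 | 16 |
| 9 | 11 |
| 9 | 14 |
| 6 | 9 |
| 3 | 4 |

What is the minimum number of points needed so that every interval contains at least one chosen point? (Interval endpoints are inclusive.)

Sort by right endpoint; whenever an interval is uncovered, place a point at its right end.
By right end: [0,2]  [3,4]  [3,6]  [2,8]  [6,9]  [7,10]  [9,11]  [9,14]  [15,16]  [16,17]
[0,2] uncovered → point at 2; [3,4] uncovered → point at 4; [6,9] uncovered → point at 9; [15,16] uncovered → point at 16.
Points: 2, 4, 9, 16 (4 total).

4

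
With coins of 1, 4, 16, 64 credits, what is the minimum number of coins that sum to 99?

6

99 = 1×64 + 2×16 + 3×1
Total coins = 1 + 2 + 3 = 6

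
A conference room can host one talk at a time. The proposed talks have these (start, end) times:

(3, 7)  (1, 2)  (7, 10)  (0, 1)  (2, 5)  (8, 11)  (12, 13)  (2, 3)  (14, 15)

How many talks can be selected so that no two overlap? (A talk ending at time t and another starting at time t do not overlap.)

7

Order by finish time; keep every interval that doesn't clash with the previous kept one.
By end time: (0,1), (1,2), (2,3), (2,5), (3,7), (7,10), (8,11), (12,13), (14,15).
Pick (0,1); next start ≥ 1 → (1,2); next start ≥ 2 → (2,3); next start ≥ 3 → (3,7); next start ≥ 7 → (7,10); next start ≥ 10 → (12,13); next start ≥ 13 → (14,15).
Selected 7 talks.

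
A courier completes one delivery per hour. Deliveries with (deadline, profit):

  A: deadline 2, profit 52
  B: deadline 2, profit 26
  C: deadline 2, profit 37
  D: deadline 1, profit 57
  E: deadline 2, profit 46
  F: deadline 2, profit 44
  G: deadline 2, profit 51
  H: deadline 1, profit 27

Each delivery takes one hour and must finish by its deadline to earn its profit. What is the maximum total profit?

By profit: D(d1,57), A(d2,52), G(d2,51), E(d2,46), F(d2,44), C(d2,37), H(d1,27), B(d2,26)
D→slot 1; A→slot 2; G skipped; E skipped; F skipped; C skipped; H skipped; B skipped.
Profit = 57 + 52 = 109

109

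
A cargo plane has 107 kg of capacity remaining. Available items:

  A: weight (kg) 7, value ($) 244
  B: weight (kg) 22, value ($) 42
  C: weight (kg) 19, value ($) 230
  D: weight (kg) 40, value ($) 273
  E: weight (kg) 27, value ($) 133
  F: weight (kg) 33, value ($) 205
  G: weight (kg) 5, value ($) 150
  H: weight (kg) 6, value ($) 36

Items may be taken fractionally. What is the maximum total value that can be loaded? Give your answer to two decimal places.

1120.00

Sort by value per unit weight and fill in that order.
Ratios (sorted): A 34.86, G 30.00, C 12.11, D 6.83, F 6.21, H 6.00, E 4.93, B 1.91
take A (7 @ 244); take G (5 @ 150); take C (19 @ 230); take D (40 @ 273); take F (33 @ 205); take 3/6 of H → 18.00. Capacity used 107/107.
Total value = 1120.00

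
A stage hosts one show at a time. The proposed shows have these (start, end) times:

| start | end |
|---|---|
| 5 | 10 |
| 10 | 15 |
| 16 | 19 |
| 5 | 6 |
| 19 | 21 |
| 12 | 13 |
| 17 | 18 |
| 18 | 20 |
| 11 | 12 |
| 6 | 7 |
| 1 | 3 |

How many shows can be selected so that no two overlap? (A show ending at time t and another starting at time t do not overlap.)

Sorted by end: (1,3)  (5,6)  (6,7)  (5,10)  (11,12)  (12,13)  (10,15)  (17,18)  (16,19)  (18,20)  (19,21)
take (1,3); take (5,6); take (6,7); take (11,12); take (12,13); take (17,18); take (18,20).
Selected 7 shows.

7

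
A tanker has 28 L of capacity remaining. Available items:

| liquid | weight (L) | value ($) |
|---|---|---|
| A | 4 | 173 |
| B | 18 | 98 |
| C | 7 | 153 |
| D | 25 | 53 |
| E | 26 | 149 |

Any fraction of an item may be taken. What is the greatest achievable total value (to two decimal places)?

423.42

Ratios (sorted): A 43.25, C 21.86, E 5.73, B 5.44, D 2.12
take A (4 @ 173); take C (7 @ 153); take 17/26 of E → 97.42. Capacity used 28/28.
Total value = 423.42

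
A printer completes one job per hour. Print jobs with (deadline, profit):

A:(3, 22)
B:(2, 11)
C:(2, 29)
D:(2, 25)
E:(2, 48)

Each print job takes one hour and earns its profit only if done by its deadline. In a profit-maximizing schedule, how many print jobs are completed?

3

Take jobs in profit order; each goes to the latest open slot no later than its deadline.
Profit order: E=48 C=29 D=25 A=22 B=11
Assign: E→slot 2, C→slot 1, D skipped, A→slot 3, B skipped.
Slots: [1:C] [2:E] [3:A]
3 of 5 scheduled.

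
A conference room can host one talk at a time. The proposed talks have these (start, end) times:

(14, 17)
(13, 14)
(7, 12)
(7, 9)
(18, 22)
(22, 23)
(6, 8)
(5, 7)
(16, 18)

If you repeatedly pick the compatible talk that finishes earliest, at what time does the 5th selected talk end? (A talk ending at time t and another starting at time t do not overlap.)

Order by finish time; keep every interval that doesn't clash with the previous kept one.
Sorted by end: (5,7)  (6,8)  (7,9)  (7,12)  (13,14)  (14,17)  (16,18)  (18,22)  (22,23)
take (5,7); take (7,9); take (13,14); take (14,17); skip (16,18); take (18,22); take (22,23).
Selected: (5,7) (7,9) (13,14) (14,17) (18,22) (22,23)

22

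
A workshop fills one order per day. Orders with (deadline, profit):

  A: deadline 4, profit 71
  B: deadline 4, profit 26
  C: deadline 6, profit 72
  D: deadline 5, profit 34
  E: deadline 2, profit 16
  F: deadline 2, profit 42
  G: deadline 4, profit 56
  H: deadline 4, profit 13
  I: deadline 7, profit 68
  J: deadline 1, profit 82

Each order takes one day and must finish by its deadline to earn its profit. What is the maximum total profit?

425

Take jobs in profit order; each goes to the latest open slot no later than its deadline.
Profit order: J=82 C=72 A=71 I=68 G=56 F=42 D=34 B=26 E=16 H=13
Assign: J→slot 1, C→slot 6, A→slot 4, I→slot 7, G→slot 3, F→slot 2, D→slot 5, B skipped, E skipped, H skipped.
Slots: [1:J] [2:F] [3:G] [4:A] [5:D] [6:C] [7:I]
Profit = 82 + 42 + 56 + 71 + 34 + 72 + 68 = 425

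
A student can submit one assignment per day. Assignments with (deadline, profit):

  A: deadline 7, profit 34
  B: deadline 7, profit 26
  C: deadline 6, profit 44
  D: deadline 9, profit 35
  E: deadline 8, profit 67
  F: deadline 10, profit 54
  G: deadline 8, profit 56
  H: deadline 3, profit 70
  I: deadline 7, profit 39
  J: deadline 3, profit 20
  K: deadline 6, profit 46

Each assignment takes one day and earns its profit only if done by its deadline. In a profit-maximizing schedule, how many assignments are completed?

10

Profit order: H=70 E=67 G=56 F=54 K=46 C=44 I=39 D=35 A=34 B=26 J=20
Assign: H→slot 3, E→slot 8, G→slot 7, F→slot 10, K→slot 6, C→slot 5, I→slot 4, D→slot 9, A→slot 2, B→slot 1, J skipped.
Slots: [1:B] [2:A] [3:H] [4:I] [5:C] [6:K] [7:G] [8:E] [9:D] [10:F]
10 of 11 scheduled.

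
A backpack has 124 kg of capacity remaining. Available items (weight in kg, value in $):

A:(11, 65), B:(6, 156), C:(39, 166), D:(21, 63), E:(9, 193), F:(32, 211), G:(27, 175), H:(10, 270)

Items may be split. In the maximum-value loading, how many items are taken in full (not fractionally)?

Order: H (270/10=27.00) > B (156/6=26.00) > E (193/9=21.44) > F (211/32=6.59) > G (175/27=6.48) > A (65/11=5.91) > C (166/39=4.26) > D (63/21=3.00)
Fill: take H (10 @ 270) → take B (6 @ 156) → take E (9 @ 193) → take F (32 @ 211) → take G (27 @ 175) → take A (11 @ 65) → take 29/39 of C → 123.44; 124/124 used.
6 item(s) taken whole; one partial (take 29/39 of C).

6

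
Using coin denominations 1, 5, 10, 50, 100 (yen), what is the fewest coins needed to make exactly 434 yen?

Use the largest denomination that fits, subtract, and repeat.
434 = 4×100 + 3×10 + 4×1
Total coins = 4 + 3 + 4 = 11

11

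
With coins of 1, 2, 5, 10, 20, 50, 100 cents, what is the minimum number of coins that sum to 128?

5

Use the largest denomination that fits, subtract, and repeat.
128 = 1×100 + 1×20 + 1×5 + 1×2 + 1×1
Total coins = 1 + 1 + 1 + 1 + 1 = 5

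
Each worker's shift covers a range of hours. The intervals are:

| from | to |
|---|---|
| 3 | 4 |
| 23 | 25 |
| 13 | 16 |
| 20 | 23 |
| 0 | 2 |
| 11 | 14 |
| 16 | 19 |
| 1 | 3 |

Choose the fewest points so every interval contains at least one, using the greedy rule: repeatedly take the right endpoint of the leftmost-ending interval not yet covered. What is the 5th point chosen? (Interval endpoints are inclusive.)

23

Process intervals by earliest right end; each time one isn't hit yet, stab at its right endpoint.
By right end: [0,2]  [1,3]  [3,4]  [11,14]  [13,16]  [16,19]  [20,23]  [23,25]
[0,2] uncovered → point at 2; [3,4] uncovered → point at 4; [11,14] uncovered → point at 14; [16,19] uncovered → point at 19; [20,23] uncovered → point at 23.
Points: 2, 4, 14, 19, 23 (5 total).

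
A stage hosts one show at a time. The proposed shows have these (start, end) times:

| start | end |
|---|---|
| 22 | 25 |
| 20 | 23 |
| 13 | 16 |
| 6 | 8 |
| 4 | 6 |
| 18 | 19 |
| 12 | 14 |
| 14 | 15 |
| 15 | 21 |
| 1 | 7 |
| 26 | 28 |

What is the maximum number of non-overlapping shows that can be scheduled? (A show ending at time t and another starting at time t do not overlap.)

By end time: (4,6), (1,7), (6,8), (12,14), (14,15), (13,16), (18,19), (15,21), (20,23), (22,25), (26,28).
Pick (4,6); next start ≥ 6 → (6,8); next start ≥ 8 → (12,14); next start ≥ 14 → (14,15); next start ≥ 15 → (18,19); next start ≥ 19 → (20,23); next start ≥ 23 → (26,28).
Selected 7 shows.

7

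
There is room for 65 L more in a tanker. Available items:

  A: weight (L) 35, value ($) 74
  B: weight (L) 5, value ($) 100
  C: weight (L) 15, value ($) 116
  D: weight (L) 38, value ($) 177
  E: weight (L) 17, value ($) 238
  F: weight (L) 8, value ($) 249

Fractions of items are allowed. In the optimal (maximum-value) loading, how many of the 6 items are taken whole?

4

Sort by value per unit weight and fill in that order.
Order: F (249/8=31.12) > B (100/5=20.00) > E (238/17=14.00) > C (116/15=7.73) > D (177/38=4.66) > A (74/35=2.11)
Fill: take F (8 @ 249) → take B (5 @ 100) → take E (17 @ 238) → take C (15 @ 116) → take 20/38 of D → 93.16; 65/65 used.
4 item(s) taken whole; one partial (take 20/38 of D).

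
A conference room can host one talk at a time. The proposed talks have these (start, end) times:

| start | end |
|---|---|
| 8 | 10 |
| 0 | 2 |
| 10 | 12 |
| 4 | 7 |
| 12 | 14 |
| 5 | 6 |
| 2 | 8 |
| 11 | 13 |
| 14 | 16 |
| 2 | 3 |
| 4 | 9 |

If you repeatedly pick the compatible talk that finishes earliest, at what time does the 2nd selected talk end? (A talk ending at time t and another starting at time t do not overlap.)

Sort by end time and greedily take each interval whose start is ≥ the last chosen end.
By end time: (0,2), (2,3), (5,6), (4,7), (2,8), (4,9), (8,10), (10,12), (11,13), (12,14), (14,16).
Pick (0,2); next start ≥ 2 → (2,3); next start ≥ 3 → (5,6); next start ≥ 6 → (8,10); next start ≥ 10 → (10,12); next start ≥ 12 → (12,14); next start ≥ 14 → (14,16).
Selected: (0,2) (2,3) (5,6) (8,10) (10,12) (12,14) (14,16)

3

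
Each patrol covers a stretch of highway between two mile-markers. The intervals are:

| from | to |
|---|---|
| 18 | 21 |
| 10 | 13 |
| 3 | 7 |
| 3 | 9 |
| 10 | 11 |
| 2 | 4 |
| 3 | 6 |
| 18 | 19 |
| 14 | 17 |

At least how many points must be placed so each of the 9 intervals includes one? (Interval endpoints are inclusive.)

Process intervals by earliest right end; each time one isn't hit yet, stab at its right endpoint.
By right end: [2,4]  [3,6]  [3,7]  [3,9]  [10,11]  [10,13]  [14,17]  [18,19]  [18,21]
[2,4] uncovered → point at 4; [10,11] uncovered → point at 11; [14,17] uncovered → point at 17; [18,19] uncovered → point at 19.
Points: 4, 11, 17, 19 (4 total).

4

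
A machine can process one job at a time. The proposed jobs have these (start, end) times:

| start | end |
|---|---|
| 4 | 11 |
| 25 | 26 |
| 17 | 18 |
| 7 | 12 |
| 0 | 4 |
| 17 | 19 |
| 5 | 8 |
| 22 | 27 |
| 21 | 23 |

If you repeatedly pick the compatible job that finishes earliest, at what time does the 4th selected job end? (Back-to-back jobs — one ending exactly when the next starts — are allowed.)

23

Order by finish time; keep every interval that doesn't clash with the previous kept one.
By end time: (0,4), (5,8), (4,11), (7,12), (17,18), (17,19), (21,23), (25,26), (22,27).
Pick (0,4); next start ≥ 4 → (5,8); next start ≥ 8 → (17,18); next start ≥ 18 → (21,23); next start ≥ 23 → (25,26).
Selected: (0,4) (5,8) (17,18) (21,23) (25,26)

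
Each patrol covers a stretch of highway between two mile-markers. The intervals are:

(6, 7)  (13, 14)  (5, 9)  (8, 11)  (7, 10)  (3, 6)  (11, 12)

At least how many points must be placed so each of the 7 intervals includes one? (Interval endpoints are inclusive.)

Process intervals by earliest right end; each time one isn't hit yet, stab at its right endpoint.
By right end: [3,6]  [6,7]  [5,9]  [7,10]  [8,11]  [11,12]  [13,14]
[3,6] uncovered → point at 6; [7,10] uncovered → point at 10; [11,12] uncovered → point at 12; [13,14] uncovered → point at 14.
Points: 6, 10, 12, 14 (4 total).

4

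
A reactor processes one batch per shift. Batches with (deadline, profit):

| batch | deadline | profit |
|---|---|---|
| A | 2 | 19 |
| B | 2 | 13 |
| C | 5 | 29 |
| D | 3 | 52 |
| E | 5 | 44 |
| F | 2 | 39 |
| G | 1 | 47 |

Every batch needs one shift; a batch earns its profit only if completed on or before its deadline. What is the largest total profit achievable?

211

Profit order: D=52 G=47 E=44 F=39 C=29 A=19 B=13
Assign: D→slot 3, G→slot 1, E→slot 5, F→slot 2, C→slot 4, A skipped, B skipped.
Slots: [1:G] [2:F] [3:D] [4:C] [5:E]
Profit = 47 + 39 + 52 + 29 + 44 = 211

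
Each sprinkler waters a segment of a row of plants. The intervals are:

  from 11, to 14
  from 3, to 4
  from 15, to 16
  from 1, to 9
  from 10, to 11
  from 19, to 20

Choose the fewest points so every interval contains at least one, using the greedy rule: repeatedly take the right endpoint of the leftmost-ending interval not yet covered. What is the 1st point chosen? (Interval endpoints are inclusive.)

Sort by right endpoint; whenever an interval is uncovered, place a point at its right end.
Sorted: [3,4] [1,9] [10,11] [11,14] [15,16] [19,20]
{[3,4],[1,9]} hit by 4; {[10,11],[11,14]} hit by 11; {[15,16]} hit by 16; {[19,20]} hit by 20.
Points: 4, 11, 16, 20 (4 total).

4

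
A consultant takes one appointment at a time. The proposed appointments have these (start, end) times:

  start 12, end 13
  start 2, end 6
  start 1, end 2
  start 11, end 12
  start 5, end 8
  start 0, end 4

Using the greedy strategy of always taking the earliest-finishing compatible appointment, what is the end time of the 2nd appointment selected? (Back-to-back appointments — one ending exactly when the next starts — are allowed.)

6

By end time: (1,2), (0,4), (2,6), (5,8), (11,12), (12,13).
Pick (1,2); next start ≥ 2 → (2,6); next start ≥ 6 → (11,12); next start ≥ 12 → (12,13).
Selected: (1,2) (2,6) (11,12) (12,13)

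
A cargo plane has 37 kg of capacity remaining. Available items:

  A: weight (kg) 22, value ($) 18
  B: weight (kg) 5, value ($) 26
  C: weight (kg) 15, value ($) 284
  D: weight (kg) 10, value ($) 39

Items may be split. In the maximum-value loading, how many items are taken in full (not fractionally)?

3

Ratios (sorted): C 18.93, B 5.20, D 3.90, A 0.82
take C (15 @ 284); take B (5 @ 26); take D (10 @ 39); take 7/22 of A → 5.73. Capacity used 37/37.
3 item(s) taken whole; one partial (take 7/22 of A).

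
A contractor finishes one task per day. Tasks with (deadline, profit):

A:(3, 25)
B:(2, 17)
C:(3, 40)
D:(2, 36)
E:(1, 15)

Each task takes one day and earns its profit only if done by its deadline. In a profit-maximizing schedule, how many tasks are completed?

3

Take jobs in profit order; each goes to the latest open slot no later than its deadline.
Profit order: C=40 D=36 A=25 B=17 E=15
Assign: C→slot 3, D→slot 2, A→slot 1, B skipped, E skipped.
Slots: [1:A] [2:D] [3:C]
3 of 5 scheduled.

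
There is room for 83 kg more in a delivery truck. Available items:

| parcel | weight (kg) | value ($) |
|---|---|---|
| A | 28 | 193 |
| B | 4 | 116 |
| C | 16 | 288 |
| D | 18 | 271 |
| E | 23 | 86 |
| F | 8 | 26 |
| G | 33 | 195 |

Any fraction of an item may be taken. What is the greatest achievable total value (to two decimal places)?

Sort by value per unit weight and fill in that order.
Ratios (sorted): B 29.00, C 18.00, D 15.06, A 6.89, G 5.91, E 3.74, F 3.25
take B (4 @ 116); take C (16 @ 288); take D (18 @ 271); take A (28 @ 193); take 17/33 of G → 100.45. Capacity used 83/83.
Total value = 968.45

968.45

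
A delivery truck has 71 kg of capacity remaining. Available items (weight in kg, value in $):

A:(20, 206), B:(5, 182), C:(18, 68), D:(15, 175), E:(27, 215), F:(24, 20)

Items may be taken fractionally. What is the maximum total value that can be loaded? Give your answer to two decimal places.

Sort by value per unit weight and fill in that order.
Ratios (sorted): B 36.40, D 11.67, A 10.30, E 7.96, C 3.78, F 0.83
take B (5 @ 182); take D (15 @ 175); take A (20 @ 206); take E (27 @ 215); take 4/18 of C → 15.11. Capacity used 71/71.
Total value = 793.11

793.11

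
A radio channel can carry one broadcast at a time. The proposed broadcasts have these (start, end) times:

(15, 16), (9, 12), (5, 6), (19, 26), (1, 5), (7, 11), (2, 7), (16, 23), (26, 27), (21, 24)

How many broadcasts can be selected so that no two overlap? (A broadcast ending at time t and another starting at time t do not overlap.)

Greedy by earliest finish: after sorting by end time, pick each interval compatible with the last pick.
By end time: (1,5), (5,6), (2,7), (7,11), (9,12), (15,16), (16,23), (21,24), (19,26), (26,27).
Pick (1,5); next start ≥ 5 → (5,6); next start ≥ 6 → (7,11); next start ≥ 11 → (15,16); next start ≥ 16 → (16,23); next start ≥ 23 → (26,27).
Selected 6 broadcasts.

6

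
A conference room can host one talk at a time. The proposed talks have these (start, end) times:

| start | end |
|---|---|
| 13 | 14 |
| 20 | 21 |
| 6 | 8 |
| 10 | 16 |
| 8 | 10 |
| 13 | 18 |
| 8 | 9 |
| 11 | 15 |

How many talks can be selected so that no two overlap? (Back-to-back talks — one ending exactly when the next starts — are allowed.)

4

Order by finish time; keep every interval that doesn't clash with the previous kept one.
Sorted by end: (6,8)  (8,9)  (8,10)  (13,14)  (11,15)  (10,16)  (13,18)  (20,21)
take (6,8); take (8,9); take (13,14); skip (11,15); skip (13,18); take (20,21).
Selected 4 talks.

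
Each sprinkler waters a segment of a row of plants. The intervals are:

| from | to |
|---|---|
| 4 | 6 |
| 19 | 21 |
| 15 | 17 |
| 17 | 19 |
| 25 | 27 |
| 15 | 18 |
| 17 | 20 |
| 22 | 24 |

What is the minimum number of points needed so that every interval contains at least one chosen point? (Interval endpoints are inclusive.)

Process intervals by earliest right end; each time one isn't hit yet, stab at its right endpoint.
Sorted: [4,6] [15,17] [15,18] [17,19] [17,20] [19,21] [22,24] [25,27]
{[4,6]} hit by 6; {[15,17],[15,18],[17,19],[17,20]} hit by 17; {[19,21]} hit by 21; {[22,24]} hit by 24; {[25,27]} hit by 27.
Points: 6, 17, 21, 24, 27 (5 total).

5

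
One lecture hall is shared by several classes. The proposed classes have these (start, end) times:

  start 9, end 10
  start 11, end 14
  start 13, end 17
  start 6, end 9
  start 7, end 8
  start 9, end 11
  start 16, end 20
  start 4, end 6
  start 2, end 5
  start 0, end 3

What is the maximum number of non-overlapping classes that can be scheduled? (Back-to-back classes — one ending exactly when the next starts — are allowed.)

Order by finish time; keep every interval that doesn't clash with the previous kept one.
By end time: (0,3), (2,5), (4,6), (7,8), (6,9), (9,10), (9,11), (11,14), (13,17), (16,20).
Pick (0,3); next start ≥ 3 → (4,6); next start ≥ 6 → (7,8); next start ≥ 8 → (9,10); next start ≥ 10 → (11,14); next start ≥ 14 → (16,20).
Selected 6 classes.

6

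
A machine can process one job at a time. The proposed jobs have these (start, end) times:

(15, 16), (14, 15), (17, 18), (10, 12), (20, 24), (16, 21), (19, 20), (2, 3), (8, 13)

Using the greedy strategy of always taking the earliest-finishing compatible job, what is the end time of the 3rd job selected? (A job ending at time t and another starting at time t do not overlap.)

Sort by end time and greedily take each interval whose start is ≥ the last chosen end.
By end time: (2,3), (10,12), (8,13), (14,15), (15,16), (17,18), (19,20), (16,21), (20,24).
Pick (2,3); next start ≥ 3 → (10,12); next start ≥ 12 → (14,15); next start ≥ 15 → (15,16); next start ≥ 16 → (17,18); next start ≥ 18 → (19,20); next start ≥ 20 → (20,24).
Selected: (2,3) (10,12) (14,15) (15,16) (17,18) (19,20) (20,24)

15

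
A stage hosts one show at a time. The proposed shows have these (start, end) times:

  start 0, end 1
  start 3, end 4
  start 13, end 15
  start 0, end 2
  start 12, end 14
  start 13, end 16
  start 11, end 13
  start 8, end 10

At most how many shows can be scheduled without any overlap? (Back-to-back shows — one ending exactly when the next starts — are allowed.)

5

By end time: (0,1), (0,2), (3,4), (8,10), (11,13), (12,14), (13,15), (13,16).
Pick (0,1); next start ≥ 1 → (3,4); next start ≥ 4 → (8,10); next start ≥ 10 → (11,13); next start ≥ 13 → (13,15).
Selected 5 shows.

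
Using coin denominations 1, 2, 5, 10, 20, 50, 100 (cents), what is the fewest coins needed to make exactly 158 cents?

5

158 − 1×100→58 − 1×50→8 − 1×5→3 − 1×2→1 − 1×1→0
Total coins = 1 + 1 + 1 + 1 + 1 = 5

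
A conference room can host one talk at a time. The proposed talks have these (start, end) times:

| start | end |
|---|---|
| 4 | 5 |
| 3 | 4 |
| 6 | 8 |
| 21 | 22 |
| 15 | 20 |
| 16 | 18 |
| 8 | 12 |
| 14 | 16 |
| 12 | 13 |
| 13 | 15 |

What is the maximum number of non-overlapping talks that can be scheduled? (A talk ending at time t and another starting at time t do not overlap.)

8

Order by finish time; keep every interval that doesn't clash with the previous kept one.
By end time: (3,4), (4,5), (6,8), (8,12), (12,13), (13,15), (14,16), (16,18), (15,20), (21,22).
Pick (3,4); next start ≥ 4 → (4,5); next start ≥ 5 → (6,8); next start ≥ 8 → (8,12); next start ≥ 12 → (12,13); next start ≥ 13 → (13,15); next start ≥ 15 → (16,18); next start ≥ 18 → (21,22).
Selected 8 talks.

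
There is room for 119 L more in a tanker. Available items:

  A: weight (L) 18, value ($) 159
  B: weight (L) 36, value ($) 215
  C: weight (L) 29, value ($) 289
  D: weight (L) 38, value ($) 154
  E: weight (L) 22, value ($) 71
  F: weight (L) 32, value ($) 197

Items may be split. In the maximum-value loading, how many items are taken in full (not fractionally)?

Order: C (289/29=9.97) > A (159/18=8.83) > F (197/32=6.16) > B (215/36=5.97) > D (154/38=4.05) > E (71/22=3.23)
Fill: take C (29 @ 289) → take A (18 @ 159) → take F (32 @ 197) → take B (36 @ 215) → take 4/38 of D → 16.21; 119/119 used.
4 item(s) taken whole; one partial (take 4/38 of D).

4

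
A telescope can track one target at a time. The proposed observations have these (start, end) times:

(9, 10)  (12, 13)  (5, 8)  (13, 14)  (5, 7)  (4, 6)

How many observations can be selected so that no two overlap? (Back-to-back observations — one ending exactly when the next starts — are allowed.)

4

By end time: (4,6), (5,7), (5,8), (9,10), (12,13), (13,14).
Pick (4,6); next start ≥ 6 → (9,10); next start ≥ 10 → (12,13); next start ≥ 13 → (13,14).
Selected 4 observations.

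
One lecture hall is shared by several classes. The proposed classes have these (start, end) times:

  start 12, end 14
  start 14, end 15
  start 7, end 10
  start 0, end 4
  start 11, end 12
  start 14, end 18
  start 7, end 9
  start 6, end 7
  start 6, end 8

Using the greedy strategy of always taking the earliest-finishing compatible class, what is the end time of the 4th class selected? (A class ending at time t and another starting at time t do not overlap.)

By end time: (0,4), (6,7), (6,8), (7,9), (7,10), (11,12), (12,14), (14,15), (14,18).
Pick (0,4); next start ≥ 4 → (6,7); next start ≥ 7 → (7,9); next start ≥ 9 → (11,12); next start ≥ 12 → (12,14); next start ≥ 14 → (14,15).
Selected: (0,4) (6,7) (7,9) (11,12) (12,14) (14,15)

12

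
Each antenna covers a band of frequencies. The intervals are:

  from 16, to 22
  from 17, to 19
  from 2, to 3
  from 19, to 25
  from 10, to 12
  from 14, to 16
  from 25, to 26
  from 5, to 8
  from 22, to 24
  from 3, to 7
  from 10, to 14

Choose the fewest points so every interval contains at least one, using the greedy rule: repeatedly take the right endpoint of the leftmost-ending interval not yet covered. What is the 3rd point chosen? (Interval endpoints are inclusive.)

12

Sorted: [2,3] [3,7] [5,8] [10,12] [10,14] [14,16] [17,19] [16,22] [22,24] [19,25] [25,26]
{[2,3],[3,7]} hit by 3; {[5,8]} hit by 8; {[10,12],[10,14]} hit by 12; {[14,16]} hit by 16; {[17,19],[16,22]} hit by 19; {[22,24],[19,25]} hit by 24; {[25,26]} hit by 26.
Points: 3, 8, 12, 16, 19, 24, 26 (7 total).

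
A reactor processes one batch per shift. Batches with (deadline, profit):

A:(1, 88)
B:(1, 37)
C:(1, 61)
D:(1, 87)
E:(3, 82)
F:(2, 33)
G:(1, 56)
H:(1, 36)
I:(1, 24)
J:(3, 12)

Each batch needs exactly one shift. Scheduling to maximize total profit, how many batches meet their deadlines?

3

Sort by profit descending; place each in the latest free slot ≤ its deadline.
By profit: A(d1,88), D(d1,87), E(d3,82), C(d1,61), G(d1,56), B(d1,37), H(d1,36), F(d2,33), I(d1,24), J(d3,12)
A→slot 1; D skipped; E→slot 3; C skipped; G skipped; B skipped; H skipped; F→slot 2; I skipped; J skipped.
3 of 10 scheduled.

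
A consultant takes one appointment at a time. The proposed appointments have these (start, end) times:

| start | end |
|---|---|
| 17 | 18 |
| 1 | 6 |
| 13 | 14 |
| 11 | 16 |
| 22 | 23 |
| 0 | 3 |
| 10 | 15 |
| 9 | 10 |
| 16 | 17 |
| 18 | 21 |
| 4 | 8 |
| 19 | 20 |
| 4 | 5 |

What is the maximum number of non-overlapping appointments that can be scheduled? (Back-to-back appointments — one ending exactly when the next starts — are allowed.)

8

Greedy by earliest finish: after sorting by end time, pick each interval compatible with the last pick.
By end time: (0,3), (4,5), (1,6), (4,8), (9,10), (13,14), (10,15), (11,16), (16,17), (17,18), (19,20), (18,21), (22,23).
Pick (0,3); next start ≥ 3 → (4,5); next start ≥ 5 → (9,10); next start ≥ 10 → (13,14); next start ≥ 14 → (16,17); next start ≥ 17 → (17,18); next start ≥ 18 → (19,20); next start ≥ 20 → (22,23).
Selected 8 appointments.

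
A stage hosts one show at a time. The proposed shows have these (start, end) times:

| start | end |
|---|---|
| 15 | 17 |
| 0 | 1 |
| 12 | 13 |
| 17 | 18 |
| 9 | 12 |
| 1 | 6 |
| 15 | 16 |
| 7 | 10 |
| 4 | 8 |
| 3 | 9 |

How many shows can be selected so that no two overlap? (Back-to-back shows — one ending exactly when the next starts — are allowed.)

6

Greedy by earliest finish: after sorting by end time, pick each interval compatible with the last pick.
Sorted by end: (0,1)  (1,6)  (4,8)  (3,9)  (7,10)  (9,12)  (12,13)  (15,16)  (15,17)  (17,18)
take (0,1); take (1,6); take (7,10); skip (9,12); take (12,13); take (15,16); skip (15,17); take (17,18).
Selected 6 shows.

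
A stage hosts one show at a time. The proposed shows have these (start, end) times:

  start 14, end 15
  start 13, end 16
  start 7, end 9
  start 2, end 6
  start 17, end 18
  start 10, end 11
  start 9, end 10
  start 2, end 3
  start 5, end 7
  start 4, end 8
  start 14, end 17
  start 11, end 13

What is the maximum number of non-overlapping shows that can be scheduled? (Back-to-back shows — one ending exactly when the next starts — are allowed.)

8

By end time: (2,3), (2,6), (5,7), (4,8), (7,9), (9,10), (10,11), (11,13), (14,15), (13,16), (14,17), (17,18).
Pick (2,3); next start ≥ 3 → (5,7); next start ≥ 7 → (7,9); next start ≥ 9 → (9,10); next start ≥ 10 → (10,11); next start ≥ 11 → (11,13); next start ≥ 13 → (14,15); next start ≥ 15 → (17,18).
Selected 8 shows.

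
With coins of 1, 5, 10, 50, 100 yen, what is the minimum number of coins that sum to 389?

Use the largest denomination that fits, subtract, and repeat.
389 − 3×100→89 − 1×50→39 − 3×10→9 − 1×5→4 − 4×1→0
Total coins = 3 + 1 + 3 + 1 + 4 = 12

12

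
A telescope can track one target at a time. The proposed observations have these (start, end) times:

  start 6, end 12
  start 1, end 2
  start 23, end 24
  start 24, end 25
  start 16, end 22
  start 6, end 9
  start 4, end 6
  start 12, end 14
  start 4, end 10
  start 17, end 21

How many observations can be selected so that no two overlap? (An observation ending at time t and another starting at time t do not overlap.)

7

By end time: (1,2), (4,6), (6,9), (4,10), (6,12), (12,14), (17,21), (16,22), (23,24), (24,25).
Pick (1,2); next start ≥ 2 → (4,6); next start ≥ 6 → (6,9); next start ≥ 9 → (12,14); next start ≥ 14 → (17,21); next start ≥ 21 → (23,24); next start ≥ 24 → (24,25).
Selected 7 observations.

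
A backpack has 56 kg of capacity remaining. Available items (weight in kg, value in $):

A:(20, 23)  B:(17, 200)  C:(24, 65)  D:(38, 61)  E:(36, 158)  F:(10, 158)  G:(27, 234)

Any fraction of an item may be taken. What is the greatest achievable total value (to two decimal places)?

Sort by value per unit weight and fill in that order.
Ratios (sorted): F 15.80, B 11.76, G 8.67, E 4.39, C 2.71, D 1.61, A 1.15
take F (10 @ 158); take B (17 @ 200); take G (27 @ 234); take 2/36 of E → 8.78. Capacity used 56/56.
Total value = 600.78

600.78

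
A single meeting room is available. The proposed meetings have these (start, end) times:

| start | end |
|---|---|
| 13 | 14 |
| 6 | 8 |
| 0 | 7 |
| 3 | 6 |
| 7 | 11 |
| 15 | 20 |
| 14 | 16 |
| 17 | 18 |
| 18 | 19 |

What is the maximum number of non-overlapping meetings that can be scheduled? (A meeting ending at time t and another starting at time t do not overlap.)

Sort by end time and greedily take each interval whose start is ≥ the last chosen end.
By end time: (3,6), (0,7), (6,8), (7,11), (13,14), (14,16), (17,18), (18,19), (15,20).
Pick (3,6); next start ≥ 6 → (6,8); next start ≥ 8 → (13,14); next start ≥ 14 → (14,16); next start ≥ 16 → (17,18); next start ≥ 18 → (18,19).
Selected 6 meetings.

6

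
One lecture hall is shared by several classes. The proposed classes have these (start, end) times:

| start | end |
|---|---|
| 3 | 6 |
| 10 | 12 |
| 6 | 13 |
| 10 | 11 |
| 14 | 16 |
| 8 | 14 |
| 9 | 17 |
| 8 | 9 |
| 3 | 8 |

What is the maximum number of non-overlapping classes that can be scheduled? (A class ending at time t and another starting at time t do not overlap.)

Greedy by earliest finish: after sorting by end time, pick each interval compatible with the last pick.
By end time: (3,6), (3,8), (8,9), (10,11), (10,12), (6,13), (8,14), (14,16), (9,17).
Pick (3,6); next start ≥ 6 → (8,9); next start ≥ 9 → (10,11); next start ≥ 11 → (14,16).
Selected 4 classes.

4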